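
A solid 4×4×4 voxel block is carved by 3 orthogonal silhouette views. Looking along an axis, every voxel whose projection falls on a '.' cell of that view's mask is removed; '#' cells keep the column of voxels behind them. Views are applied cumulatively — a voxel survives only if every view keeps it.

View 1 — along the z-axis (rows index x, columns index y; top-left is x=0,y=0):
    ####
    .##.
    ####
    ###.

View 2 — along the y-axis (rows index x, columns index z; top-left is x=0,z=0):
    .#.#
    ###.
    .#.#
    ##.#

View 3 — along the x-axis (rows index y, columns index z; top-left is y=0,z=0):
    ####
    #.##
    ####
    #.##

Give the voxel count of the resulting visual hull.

before carving: 64 voxels (4×4×4)
  1. axis=2 (XY plane), |mask|=13  ⇒  voxels=52
  2. axis=1 (XZ plane), |mask|=10  ⇒  voxels=31
  3. axis=0 (YZ plane), |mask|=14  ⇒  voxels=25

25 voxels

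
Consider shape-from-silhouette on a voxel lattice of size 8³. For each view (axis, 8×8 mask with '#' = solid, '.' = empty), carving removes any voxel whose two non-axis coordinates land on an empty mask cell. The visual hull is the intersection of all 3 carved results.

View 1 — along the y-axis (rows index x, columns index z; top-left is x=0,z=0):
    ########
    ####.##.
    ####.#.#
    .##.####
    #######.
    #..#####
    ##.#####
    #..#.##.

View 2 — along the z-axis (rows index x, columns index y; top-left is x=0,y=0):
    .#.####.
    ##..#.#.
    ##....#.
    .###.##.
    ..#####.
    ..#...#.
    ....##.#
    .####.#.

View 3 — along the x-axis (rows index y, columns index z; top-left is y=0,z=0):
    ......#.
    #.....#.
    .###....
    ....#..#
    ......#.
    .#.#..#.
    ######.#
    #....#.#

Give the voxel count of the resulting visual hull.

remaining voxels: 77

start: 8×8×8 = 512 voxels
  1. axis=1 (XZ plane), |mask|=50  ⇒  voxels=400
  2. axis=2 (XY plane), |mask|=32  ⇒  voxels=200
  3. axis=0 (YZ plane), |mask|=22  ⇒  voxels=77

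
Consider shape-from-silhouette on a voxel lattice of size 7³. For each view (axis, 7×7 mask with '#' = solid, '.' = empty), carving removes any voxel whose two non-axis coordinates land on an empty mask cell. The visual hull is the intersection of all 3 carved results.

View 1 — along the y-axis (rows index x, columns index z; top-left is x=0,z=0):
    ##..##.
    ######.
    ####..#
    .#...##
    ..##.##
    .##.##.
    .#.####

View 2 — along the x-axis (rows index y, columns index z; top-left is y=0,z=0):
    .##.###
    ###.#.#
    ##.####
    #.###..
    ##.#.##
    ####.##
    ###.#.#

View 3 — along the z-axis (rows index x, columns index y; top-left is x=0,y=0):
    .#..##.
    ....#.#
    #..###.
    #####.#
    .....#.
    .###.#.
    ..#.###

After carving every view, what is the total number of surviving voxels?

remaining voxels: 76

full grid |V| = 343
after view 1 [y-axis, 31 of 49 cells solid] → remaining = 217
after view 2 [x-axis, 36 of 49 cells solid] → remaining = 158
after view 3 [z-axis, 24 of 49 cells solid] → remaining = 76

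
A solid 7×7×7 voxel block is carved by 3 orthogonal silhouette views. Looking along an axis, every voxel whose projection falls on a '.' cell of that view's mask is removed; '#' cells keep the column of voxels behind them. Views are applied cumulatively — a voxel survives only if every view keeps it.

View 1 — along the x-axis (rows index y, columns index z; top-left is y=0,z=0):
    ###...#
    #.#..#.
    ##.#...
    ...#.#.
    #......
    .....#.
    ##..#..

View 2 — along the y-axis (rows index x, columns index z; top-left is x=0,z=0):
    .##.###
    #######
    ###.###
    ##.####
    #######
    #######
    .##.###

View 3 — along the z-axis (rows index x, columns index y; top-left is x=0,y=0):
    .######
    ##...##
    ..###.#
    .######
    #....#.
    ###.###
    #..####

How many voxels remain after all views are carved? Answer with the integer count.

remaining voxels: 64

initial block: 7^3 = 343
[1] x-view keeps 17 columns → grid now 119
[2] y-view keeps 43 columns → grid now 101
[3] z-view keeps 33 columns → grid now 64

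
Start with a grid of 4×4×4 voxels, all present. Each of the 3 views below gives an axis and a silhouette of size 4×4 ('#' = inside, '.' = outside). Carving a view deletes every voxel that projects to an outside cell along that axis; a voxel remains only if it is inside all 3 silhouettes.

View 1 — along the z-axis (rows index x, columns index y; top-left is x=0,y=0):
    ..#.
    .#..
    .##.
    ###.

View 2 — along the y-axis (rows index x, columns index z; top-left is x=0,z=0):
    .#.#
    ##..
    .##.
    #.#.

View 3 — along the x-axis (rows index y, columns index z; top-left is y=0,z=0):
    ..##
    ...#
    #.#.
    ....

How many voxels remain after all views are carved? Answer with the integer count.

remaining voxels: 4

initial block: 4^3 = 64
step 1: project along z, AND mask (7/16) → |grid| = 28
step 2: project along y, AND mask (8/16) → |grid| = 14
step 3: project along x, AND mask (5/16) → |grid| = 4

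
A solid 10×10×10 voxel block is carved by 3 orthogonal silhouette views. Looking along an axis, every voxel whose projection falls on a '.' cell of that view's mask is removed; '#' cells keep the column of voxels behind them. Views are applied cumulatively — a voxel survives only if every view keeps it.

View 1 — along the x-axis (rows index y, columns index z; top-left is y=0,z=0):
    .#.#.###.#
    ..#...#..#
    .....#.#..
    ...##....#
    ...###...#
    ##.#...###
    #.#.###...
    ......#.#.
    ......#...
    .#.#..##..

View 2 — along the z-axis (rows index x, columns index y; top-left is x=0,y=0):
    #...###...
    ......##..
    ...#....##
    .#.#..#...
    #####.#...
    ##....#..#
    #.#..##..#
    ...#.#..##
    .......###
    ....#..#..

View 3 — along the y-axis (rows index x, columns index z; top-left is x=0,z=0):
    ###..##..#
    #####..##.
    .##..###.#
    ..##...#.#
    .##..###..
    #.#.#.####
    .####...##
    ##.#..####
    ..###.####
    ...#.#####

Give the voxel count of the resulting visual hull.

full grid |V| = 1000
after view 1 [x-axis, 36 of 100 cells solid] → remaining = 360
after view 2 [z-axis, 36 of 100 cells solid] → remaining = 138
after view 3 [y-axis, 61 of 100 cells solid] → remaining = 86

86 voxels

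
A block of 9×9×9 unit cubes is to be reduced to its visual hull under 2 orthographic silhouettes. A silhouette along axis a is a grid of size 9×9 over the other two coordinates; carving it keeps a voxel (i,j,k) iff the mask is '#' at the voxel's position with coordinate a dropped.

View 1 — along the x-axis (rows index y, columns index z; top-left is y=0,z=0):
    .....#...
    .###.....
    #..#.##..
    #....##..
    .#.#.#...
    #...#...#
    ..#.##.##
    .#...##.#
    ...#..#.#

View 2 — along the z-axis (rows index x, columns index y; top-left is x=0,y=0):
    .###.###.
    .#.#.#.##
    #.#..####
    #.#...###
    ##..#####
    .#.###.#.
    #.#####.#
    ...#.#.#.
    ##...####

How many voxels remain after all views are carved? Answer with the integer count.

|visual hull| = 164

start: 9×9×9 = 729 voxels
  1. axis=0 (YZ plane), |mask|=29  ⇒  voxels=261
  2. axis=2 (XY plane), |mask|=50  ⇒  voxels=164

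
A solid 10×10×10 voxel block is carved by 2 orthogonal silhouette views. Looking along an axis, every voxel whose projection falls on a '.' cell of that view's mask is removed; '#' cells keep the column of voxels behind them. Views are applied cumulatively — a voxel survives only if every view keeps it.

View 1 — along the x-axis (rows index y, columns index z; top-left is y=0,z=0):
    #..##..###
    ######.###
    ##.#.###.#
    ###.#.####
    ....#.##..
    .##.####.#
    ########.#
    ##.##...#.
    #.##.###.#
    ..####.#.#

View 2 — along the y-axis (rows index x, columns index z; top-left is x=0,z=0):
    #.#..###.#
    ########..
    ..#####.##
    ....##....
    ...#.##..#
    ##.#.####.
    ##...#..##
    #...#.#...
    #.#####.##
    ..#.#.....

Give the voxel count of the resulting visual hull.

start: 10×10×10 = 1000 voxels
step 1: project along x, AND mask (67/100) → |grid| = 670
step 2: project along y, AND mask (52/100) → |grid| = 346

remaining voxels: 346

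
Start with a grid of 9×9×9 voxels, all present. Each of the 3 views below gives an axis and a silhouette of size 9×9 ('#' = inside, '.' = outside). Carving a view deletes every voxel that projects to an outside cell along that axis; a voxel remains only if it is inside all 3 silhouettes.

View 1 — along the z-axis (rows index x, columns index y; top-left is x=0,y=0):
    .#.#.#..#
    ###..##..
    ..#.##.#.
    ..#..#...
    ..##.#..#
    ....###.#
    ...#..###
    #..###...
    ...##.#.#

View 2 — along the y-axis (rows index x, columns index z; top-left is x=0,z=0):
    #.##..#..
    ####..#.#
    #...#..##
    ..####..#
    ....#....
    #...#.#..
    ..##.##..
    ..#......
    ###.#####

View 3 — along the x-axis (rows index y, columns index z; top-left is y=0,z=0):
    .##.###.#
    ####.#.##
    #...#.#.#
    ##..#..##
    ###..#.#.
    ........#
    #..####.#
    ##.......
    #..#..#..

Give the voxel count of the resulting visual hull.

full grid |V| = 729
step 1: project along z, AND mask (35/81) → |grid| = 315
step 2: project along y, AND mask (36/81) → |grid| = 140
step 3: project along x, AND mask (39/81) → |grid| = 66

|visual hull| = 66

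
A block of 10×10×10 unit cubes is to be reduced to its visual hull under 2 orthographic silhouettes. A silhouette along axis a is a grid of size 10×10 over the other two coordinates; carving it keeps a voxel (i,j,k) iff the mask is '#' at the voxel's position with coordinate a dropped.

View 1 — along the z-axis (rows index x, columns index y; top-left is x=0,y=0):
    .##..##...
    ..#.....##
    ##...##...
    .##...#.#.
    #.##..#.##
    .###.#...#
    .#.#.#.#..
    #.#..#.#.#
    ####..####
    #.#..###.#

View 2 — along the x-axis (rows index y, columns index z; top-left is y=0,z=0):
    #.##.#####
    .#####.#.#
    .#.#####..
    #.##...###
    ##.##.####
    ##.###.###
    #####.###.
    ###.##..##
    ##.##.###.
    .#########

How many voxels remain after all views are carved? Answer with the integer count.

360 voxels

before carving: 1000 voxels (10×10×10)
after view 1 [z-axis, 49 of 100 cells solid] → remaining = 490
after view 2 [x-axis, 74 of 100 cells solid] → remaining = 360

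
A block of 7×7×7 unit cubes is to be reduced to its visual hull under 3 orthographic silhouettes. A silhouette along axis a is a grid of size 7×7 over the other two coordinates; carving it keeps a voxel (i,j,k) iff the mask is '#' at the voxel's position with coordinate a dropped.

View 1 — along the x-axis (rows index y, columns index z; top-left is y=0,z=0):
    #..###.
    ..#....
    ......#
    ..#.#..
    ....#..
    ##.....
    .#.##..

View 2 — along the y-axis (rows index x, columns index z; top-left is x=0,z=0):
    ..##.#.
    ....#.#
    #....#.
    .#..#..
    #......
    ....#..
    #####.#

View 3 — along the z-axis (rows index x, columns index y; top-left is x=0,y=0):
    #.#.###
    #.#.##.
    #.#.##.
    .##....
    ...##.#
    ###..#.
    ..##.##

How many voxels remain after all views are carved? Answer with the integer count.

before carving: 343 voxels (7×7×7)
carve view 1 (along x, YZ-mask fill 14/49): 98 voxels remain
carve view 2 (along y, XZ-mask fill 17/49): 38 voxels remain
carve view 3 (along z, XY-mask fill 26/49): 18 voxels remain

18 voxels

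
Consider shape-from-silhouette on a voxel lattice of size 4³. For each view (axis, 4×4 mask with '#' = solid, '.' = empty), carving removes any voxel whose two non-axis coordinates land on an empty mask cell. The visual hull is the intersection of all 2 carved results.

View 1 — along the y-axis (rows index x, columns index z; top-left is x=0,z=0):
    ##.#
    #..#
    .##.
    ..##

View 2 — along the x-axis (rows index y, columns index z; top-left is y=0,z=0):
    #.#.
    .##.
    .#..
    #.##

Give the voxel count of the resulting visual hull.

remaining voxels: 17

initial block: 4^3 = 64
step 1: project along y, AND mask (9/16) → |grid| = 36
step 2: project along x, AND mask (8/16) → |grid| = 17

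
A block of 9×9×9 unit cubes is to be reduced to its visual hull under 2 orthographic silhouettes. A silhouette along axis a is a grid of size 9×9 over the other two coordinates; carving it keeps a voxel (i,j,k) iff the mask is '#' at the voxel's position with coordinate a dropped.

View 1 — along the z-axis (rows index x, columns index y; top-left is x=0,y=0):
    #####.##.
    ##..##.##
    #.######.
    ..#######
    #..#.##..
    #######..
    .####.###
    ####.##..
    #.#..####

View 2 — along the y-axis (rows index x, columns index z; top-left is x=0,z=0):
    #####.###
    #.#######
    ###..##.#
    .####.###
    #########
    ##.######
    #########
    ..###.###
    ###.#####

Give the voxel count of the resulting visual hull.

remaining voxels: 434

full grid |V| = 729
  1. axis=2 (XY plane), |mask|=57  ⇒  voxels=513
  2. axis=1 (XZ plane), |mask|=69  ⇒  voxels=434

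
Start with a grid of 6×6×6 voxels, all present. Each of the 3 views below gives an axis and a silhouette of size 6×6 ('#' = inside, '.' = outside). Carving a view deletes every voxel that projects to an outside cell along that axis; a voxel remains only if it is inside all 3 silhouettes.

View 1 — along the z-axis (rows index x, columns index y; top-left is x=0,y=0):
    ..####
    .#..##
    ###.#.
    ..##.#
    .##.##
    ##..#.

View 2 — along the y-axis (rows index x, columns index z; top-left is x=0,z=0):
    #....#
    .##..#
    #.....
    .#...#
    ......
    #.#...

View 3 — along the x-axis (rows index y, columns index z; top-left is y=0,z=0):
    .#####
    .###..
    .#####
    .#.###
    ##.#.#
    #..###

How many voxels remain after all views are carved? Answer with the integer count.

full grid |V| = 216
after view 1 [z-axis, 21 of 36 cells solid] → remaining = 126
after view 2 [y-axis, 10 of 36 cells solid] → remaining = 33
after view 3 [x-axis, 25 of 36 cells solid] → remaining = 20

remaining voxels: 20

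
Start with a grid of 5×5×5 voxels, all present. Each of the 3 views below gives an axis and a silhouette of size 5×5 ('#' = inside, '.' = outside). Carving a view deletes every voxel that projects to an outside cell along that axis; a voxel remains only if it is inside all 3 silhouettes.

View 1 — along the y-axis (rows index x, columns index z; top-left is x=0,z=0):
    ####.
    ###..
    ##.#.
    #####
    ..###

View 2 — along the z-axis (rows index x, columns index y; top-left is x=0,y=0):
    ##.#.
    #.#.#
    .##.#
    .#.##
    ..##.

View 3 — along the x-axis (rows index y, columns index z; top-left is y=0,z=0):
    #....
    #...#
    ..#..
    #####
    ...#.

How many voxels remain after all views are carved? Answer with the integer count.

start: 5×5×5 = 125 voxels
V1 y: intersect with XZ mask (18 set) -- 90 left
V2 z: intersect with XY mask (14 set) -- 51 left
V3 x: intersect with YZ mask (10 set) -- 22 left

22 voxels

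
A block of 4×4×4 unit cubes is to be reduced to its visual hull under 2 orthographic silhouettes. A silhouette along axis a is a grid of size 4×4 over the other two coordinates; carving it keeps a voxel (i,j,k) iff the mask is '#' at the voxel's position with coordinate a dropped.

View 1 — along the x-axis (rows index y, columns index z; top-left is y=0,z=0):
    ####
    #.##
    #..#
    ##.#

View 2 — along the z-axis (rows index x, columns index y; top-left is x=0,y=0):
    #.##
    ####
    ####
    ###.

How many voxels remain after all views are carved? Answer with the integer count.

|visual hull| = 42

before carving: 64 voxels (4×4×4)
after view 1 [x-axis, 12 of 16 cells solid] → remaining = 48
after view 2 [z-axis, 14 of 16 cells solid] → remaining = 42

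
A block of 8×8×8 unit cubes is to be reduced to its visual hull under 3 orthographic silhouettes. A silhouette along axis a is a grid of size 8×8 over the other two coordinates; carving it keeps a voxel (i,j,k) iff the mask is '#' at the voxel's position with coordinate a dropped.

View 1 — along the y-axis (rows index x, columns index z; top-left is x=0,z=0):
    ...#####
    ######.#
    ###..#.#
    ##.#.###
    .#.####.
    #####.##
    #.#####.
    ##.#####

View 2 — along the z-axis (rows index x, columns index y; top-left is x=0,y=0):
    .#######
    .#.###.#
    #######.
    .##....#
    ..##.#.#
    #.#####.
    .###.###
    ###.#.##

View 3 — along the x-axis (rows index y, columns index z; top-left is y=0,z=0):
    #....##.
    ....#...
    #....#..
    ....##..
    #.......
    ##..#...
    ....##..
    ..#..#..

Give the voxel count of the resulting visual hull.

full grid |V| = 512
carve view 1 (along y, XZ-mask fill 48/64): 384 voxels remain
carve view 2 (along z, XY-mask fill 44/64): 263 voxels remain
carve view 3 (along x, YZ-mask fill 16/64): 65 voxels remain

remaining voxels: 65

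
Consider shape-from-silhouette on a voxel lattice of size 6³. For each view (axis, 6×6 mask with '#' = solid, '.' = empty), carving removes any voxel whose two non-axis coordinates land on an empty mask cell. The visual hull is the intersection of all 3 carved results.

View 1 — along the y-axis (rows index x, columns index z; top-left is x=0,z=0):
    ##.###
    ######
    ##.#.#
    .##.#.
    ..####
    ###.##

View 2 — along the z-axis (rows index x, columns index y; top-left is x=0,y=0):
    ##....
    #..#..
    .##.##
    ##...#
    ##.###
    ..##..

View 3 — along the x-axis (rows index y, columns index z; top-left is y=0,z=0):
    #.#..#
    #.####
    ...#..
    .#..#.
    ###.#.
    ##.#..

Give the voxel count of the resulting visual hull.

|visual hull| = 36

start: 6×6×6 = 216 voxels
[1] y-view keeps 27 columns → grid now 162
[2] z-view keeps 18 columns → grid now 77
[3] x-view keeps 18 columns → grid now 36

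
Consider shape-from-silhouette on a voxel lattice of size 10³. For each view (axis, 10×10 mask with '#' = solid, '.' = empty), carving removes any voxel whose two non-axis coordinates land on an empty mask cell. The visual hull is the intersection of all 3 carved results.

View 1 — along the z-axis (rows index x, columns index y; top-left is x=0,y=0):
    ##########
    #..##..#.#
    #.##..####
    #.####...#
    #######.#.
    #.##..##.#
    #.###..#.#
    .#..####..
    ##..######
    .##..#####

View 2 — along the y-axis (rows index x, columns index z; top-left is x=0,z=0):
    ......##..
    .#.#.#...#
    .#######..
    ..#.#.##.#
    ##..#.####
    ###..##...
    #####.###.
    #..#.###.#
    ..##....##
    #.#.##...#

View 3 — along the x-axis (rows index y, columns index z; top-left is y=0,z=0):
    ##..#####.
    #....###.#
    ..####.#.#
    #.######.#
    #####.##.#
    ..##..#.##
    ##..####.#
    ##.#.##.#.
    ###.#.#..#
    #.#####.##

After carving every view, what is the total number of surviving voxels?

start: 10×10×10 = 1000 voxels
V1 z: intersect with XY mask (68 set) -- 680 left
V2 y: intersect with XZ mask (53 set) -- 350 left
V3 x: intersect with YZ mask (66 set) -- 245 left

remaining voxels: 245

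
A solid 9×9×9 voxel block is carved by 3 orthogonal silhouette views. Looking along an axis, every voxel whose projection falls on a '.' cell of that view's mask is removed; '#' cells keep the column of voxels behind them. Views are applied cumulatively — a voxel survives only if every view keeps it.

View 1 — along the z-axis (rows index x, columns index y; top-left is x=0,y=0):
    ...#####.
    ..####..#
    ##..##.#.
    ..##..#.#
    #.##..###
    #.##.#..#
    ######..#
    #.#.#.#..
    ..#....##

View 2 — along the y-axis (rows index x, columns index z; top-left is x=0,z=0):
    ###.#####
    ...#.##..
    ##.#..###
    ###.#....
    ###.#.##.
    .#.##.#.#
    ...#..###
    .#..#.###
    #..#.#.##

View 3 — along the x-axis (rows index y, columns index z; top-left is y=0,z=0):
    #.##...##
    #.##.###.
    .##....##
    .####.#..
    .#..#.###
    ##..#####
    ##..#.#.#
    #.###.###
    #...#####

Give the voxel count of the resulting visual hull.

before carving: 729 voxels (9×9×9)
  1. axis=2 (XY plane), |mask|=44  ⇒  voxels=396
  2. axis=1 (XZ plane), |mask|=46  ⇒  voxels=225
  3. axis=0 (YZ plane), |mask|=50  ⇒  voxels=147

remaining voxels: 147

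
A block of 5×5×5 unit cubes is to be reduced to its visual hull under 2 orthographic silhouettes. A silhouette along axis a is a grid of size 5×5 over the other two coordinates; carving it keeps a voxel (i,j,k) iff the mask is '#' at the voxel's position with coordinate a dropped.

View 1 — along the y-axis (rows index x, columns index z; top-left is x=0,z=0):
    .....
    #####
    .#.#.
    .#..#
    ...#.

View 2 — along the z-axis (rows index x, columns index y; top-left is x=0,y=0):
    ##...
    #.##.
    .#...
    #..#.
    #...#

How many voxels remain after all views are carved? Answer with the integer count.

full grid |V| = 125
V1 y: intersect with XZ mask (10 set) -- 50 left
V2 z: intersect with XY mask (10 set) -- 23 left

|visual hull| = 23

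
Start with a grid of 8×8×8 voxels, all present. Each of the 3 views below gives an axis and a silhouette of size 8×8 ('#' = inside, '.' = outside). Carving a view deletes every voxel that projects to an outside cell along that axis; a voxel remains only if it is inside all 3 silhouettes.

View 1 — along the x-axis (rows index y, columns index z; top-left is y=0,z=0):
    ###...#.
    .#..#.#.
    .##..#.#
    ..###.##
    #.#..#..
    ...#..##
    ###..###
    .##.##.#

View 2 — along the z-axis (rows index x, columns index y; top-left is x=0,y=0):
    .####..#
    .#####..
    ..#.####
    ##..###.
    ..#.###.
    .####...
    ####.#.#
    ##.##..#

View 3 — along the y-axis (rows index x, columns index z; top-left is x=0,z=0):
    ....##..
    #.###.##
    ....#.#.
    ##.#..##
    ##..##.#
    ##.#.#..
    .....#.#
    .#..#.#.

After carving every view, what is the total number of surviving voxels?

voxel count = 67

full grid |V| = 512
V1 x: intersect with YZ mask (33 set) -- 264 left
V2 z: intersect with XY mask (39 set) -- 153 left
V3 y: intersect with XZ mask (29 set) -- 67 left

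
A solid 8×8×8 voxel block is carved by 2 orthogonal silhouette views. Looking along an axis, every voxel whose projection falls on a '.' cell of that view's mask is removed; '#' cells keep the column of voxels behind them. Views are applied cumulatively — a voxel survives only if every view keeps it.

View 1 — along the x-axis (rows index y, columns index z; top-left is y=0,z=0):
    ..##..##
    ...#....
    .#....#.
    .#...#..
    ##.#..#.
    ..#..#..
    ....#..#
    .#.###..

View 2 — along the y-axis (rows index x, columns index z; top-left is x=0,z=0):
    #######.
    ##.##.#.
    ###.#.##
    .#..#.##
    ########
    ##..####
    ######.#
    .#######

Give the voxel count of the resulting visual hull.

remaining voxels: 132

initial block: 8^3 = 512
carve view 1 (along x, YZ-mask fill 21/64): 168 voxels remain
carve view 2 (along y, XZ-mask fill 50/64): 132 voxels remain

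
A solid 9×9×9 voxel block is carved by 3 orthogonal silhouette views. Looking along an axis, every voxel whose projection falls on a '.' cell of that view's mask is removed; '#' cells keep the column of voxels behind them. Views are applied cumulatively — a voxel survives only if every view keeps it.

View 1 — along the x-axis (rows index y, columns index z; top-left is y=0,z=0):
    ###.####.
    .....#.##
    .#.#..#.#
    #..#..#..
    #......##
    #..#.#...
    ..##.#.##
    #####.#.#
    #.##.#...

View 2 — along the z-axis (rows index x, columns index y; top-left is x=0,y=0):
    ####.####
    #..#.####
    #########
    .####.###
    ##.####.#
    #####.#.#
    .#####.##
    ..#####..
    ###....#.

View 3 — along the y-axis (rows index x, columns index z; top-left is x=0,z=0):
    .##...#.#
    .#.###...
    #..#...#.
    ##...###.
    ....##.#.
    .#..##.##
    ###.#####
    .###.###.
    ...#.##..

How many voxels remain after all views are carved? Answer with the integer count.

remaining voxels: 125

before carving: 729 voxels (9×9×9)
after view 1 [x-axis, 39 of 81 cells solid] → remaining = 351
after view 2 [z-axis, 60 of 81 cells solid] → remaining = 256
after view 3 [y-axis, 41 of 81 cells solid] → remaining = 125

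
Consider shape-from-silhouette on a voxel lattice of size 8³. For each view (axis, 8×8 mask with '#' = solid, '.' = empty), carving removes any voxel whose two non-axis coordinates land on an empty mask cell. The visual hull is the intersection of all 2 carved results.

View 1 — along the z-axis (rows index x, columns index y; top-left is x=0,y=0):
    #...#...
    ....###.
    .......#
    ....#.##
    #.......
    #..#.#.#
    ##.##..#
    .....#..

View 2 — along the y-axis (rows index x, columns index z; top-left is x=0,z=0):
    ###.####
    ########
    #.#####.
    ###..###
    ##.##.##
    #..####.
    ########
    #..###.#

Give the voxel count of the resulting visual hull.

133 voxels

before carving: 512 voxels (8×8×8)
after view 1 [z-axis, 20 of 64 cells solid] → remaining = 160
after view 2 [y-axis, 51 of 64 cells solid] → remaining = 133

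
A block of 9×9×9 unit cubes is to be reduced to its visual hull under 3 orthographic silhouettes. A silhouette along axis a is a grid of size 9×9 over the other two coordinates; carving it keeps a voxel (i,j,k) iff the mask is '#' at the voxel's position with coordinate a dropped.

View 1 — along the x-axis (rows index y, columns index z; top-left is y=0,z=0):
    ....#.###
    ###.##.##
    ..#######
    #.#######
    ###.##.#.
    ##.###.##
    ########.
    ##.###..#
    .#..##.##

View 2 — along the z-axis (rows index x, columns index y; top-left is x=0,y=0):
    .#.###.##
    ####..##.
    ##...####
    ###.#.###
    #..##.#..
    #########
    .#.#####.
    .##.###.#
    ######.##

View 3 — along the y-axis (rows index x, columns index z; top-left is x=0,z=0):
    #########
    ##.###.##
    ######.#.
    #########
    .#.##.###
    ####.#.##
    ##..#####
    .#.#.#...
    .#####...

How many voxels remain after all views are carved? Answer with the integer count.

start: 9×9×9 = 729 voxels
V1 x: intersect with YZ mask (58 set) -- 522 left
V2 z: intersect with XY mask (58 set) -- 375 left
V3 y: intersect with XZ mask (60 set) -- 282 left

voxel count = 282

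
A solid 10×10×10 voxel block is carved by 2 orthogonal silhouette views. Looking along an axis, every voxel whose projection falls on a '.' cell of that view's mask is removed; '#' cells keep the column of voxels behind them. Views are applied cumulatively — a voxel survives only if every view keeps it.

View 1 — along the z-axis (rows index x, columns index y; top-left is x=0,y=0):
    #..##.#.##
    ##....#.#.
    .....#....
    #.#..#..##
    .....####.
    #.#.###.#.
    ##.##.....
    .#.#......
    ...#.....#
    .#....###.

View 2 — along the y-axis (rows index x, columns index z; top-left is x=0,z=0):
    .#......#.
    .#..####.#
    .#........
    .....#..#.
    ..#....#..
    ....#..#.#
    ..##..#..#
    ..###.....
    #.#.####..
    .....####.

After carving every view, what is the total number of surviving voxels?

before carving: 1000 voxels (10×10×10)
after view 1 [z-axis, 38 of 100 cells solid] → remaining = 380
after view 2 [y-axis, 33 of 100 cells solid] → remaining = 123

remaining voxels: 123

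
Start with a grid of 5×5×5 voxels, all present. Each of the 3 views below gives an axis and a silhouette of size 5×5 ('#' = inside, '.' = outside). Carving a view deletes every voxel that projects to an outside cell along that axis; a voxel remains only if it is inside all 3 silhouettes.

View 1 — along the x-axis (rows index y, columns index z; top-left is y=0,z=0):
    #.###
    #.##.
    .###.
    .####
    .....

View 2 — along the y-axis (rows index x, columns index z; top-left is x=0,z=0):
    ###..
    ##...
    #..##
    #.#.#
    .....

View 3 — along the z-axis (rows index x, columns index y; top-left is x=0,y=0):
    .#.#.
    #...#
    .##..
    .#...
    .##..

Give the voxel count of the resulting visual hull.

initial block: 5^3 = 125
carve view 1 (along x, YZ-mask fill 14/25): 70 voxels remain
carve view 2 (along y, XZ-mask fill 11/25): 28 voxels remain
carve view 3 (along z, XY-mask fill 9/25): 10 voxels remain

|visual hull| = 10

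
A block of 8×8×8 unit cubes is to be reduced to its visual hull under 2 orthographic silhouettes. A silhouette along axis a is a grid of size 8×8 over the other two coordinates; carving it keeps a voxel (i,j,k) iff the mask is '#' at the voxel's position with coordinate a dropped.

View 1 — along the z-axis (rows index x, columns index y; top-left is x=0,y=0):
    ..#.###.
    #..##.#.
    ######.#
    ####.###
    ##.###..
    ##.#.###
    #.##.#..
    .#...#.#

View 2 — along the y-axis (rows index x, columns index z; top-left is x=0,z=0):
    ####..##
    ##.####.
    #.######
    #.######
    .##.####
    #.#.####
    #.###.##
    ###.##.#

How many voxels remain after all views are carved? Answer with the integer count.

initial block: 8^3 = 512
carve view 1 (along z, XY-mask fill 40/64): 320 voxels remain
carve view 2 (along y, XZ-mask fill 50/64): 254 voxels remain

|visual hull| = 254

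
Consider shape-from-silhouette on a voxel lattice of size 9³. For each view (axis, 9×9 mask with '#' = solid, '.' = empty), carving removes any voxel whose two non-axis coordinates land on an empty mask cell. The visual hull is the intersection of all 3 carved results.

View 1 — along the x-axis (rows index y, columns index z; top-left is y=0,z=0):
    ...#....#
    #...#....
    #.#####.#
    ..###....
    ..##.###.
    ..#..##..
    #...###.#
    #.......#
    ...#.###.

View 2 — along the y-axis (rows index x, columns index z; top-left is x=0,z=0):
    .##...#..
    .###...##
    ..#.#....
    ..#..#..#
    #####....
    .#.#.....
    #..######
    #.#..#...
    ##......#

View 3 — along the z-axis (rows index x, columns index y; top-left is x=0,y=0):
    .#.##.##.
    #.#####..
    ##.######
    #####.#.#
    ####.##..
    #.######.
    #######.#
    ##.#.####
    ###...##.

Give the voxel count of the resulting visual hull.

|visual hull| = 92

start: 9×9×9 = 729 voxels
after view 1 [x-axis, 33 of 81 cells solid] → remaining = 297
after view 2 [y-axis, 33 of 81 cells solid] → remaining = 117
after view 3 [z-axis, 59 of 81 cells solid] → remaining = 92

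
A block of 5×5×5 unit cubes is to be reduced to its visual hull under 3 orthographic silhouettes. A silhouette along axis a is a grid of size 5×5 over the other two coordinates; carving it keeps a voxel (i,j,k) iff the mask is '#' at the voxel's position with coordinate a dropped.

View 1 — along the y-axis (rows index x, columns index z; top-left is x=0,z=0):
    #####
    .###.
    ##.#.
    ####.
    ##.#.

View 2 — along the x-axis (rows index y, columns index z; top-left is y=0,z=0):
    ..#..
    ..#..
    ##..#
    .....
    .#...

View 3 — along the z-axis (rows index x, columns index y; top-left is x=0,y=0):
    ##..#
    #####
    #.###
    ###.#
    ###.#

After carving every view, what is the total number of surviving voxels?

initial block: 5^3 = 125
after view 1 [y-axis, 18 of 25 cells solid] → remaining = 90
after view 2 [x-axis, 6 of 25 cells solid] → remaining = 21
after view 3 [z-axis, 20 of 25 cells solid] → remaining = 18

voxel count = 18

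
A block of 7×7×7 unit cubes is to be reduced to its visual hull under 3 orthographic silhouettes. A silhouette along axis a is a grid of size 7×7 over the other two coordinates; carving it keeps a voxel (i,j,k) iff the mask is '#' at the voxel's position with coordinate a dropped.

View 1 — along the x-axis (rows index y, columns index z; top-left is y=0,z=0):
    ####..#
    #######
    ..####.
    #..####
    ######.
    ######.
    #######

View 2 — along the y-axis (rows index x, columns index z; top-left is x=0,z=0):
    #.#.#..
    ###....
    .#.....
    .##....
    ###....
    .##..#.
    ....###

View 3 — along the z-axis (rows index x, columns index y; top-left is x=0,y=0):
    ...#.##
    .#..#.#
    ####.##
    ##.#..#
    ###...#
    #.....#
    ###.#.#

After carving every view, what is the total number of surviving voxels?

initial block: 7^3 = 343
carve view 1 (along x, YZ-mask fill 40/49): 280 voxels remain
carve view 2 (along y, XZ-mask fill 18/49): 101 voxels remain
carve view 3 (along z, XY-mask fill 27/49): 53 voxels remain

voxel count = 53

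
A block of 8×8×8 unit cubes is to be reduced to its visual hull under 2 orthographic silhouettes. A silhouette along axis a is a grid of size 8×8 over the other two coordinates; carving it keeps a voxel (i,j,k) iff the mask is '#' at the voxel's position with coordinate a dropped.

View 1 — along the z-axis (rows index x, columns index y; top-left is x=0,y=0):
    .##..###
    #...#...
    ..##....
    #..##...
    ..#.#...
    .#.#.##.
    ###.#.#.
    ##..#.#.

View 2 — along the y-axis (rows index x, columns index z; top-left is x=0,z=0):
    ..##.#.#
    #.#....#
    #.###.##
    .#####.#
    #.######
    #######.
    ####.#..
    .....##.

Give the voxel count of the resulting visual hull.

before carving: 512 voxels (8×8×8)
after view 1 [z-axis, 27 of 64 cells solid] → remaining = 216
after view 2 [y-axis, 40 of 64 cells solid] → remaining = 131

|visual hull| = 131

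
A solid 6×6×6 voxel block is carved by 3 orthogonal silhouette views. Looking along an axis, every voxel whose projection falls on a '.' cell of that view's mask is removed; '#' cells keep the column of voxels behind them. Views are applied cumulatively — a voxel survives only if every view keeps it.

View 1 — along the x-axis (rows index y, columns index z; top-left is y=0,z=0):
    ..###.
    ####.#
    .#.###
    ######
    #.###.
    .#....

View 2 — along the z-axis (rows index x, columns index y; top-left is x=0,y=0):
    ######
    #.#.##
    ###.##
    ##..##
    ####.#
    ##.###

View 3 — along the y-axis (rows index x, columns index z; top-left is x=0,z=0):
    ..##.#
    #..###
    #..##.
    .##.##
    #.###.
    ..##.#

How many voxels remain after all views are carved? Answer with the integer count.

remaining voxels: 59

before carving: 216 voxels (6×6×6)
carve view 1 (along x, YZ-mask fill 23/36): 138 voxels remain
carve view 2 (along z, XY-mask fill 29/36): 103 voxels remain
carve view 3 (along y, XZ-mask fill 21/36): 59 voxels remain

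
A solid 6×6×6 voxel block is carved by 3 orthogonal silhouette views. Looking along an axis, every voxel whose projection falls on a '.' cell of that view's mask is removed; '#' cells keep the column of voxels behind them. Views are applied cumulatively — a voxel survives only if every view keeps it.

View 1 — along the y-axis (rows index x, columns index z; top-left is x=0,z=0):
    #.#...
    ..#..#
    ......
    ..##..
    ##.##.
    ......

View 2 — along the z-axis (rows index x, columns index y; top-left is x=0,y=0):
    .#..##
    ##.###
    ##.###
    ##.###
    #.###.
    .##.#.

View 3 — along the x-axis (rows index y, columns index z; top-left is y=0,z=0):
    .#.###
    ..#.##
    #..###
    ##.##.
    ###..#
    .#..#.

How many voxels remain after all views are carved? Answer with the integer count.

initial block: 6^3 = 216
[1] y-view keeps 10 columns → grid now 60
[2] z-view keeps 25 columns → grid now 42
[3] x-view keeps 21 columns → grid now 24

voxel count = 24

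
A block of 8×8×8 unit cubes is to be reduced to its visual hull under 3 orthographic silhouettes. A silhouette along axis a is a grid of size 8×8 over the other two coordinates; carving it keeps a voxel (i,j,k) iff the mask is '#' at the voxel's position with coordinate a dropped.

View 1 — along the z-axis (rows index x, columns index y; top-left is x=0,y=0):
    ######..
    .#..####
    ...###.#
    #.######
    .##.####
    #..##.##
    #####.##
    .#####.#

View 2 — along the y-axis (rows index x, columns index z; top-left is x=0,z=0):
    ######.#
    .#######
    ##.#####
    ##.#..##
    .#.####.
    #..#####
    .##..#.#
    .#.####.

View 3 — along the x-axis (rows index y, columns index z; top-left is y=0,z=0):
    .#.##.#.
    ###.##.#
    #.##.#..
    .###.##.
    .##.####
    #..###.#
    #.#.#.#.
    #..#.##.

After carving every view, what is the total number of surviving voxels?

initial block: 8^3 = 512
step 1: project along z, AND mask (46/64) → |grid| = 368
step 2: project along y, AND mask (46/64) → |grid| = 258
step 3: project along x, AND mask (38/64) → |grid| = 154

154 voxels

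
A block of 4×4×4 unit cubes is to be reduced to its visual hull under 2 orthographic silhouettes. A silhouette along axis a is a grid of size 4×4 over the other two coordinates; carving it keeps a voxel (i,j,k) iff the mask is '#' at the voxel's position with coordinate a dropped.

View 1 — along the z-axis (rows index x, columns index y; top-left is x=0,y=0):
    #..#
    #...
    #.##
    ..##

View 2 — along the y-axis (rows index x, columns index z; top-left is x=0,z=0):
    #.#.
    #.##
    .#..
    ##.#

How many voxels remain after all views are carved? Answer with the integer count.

remaining voxels: 16

start: 4×4×4 = 64 voxels
step 1: project along z, AND mask (8/16) → |grid| = 32
step 2: project along y, AND mask (9/16) → |grid| = 16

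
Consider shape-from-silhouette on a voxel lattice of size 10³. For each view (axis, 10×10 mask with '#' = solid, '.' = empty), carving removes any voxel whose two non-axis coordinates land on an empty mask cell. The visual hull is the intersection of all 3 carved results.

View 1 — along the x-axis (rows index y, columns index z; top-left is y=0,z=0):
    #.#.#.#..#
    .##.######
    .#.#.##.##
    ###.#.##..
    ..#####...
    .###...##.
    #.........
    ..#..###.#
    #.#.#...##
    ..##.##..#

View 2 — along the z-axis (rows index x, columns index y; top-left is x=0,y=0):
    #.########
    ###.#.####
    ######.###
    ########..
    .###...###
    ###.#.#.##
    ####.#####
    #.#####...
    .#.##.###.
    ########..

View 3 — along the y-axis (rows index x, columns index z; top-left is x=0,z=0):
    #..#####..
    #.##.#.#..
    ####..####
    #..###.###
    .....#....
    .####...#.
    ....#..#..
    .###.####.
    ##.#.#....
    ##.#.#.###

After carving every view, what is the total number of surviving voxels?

start: 10×10×10 = 1000 voxels
V1 x: intersect with YZ mask (51 set) -- 510 left
V2 z: intersect with XY mask (76 set) -- 389 left
V3 y: intersect with XZ mask (52 set) -- 192 left

192 voxels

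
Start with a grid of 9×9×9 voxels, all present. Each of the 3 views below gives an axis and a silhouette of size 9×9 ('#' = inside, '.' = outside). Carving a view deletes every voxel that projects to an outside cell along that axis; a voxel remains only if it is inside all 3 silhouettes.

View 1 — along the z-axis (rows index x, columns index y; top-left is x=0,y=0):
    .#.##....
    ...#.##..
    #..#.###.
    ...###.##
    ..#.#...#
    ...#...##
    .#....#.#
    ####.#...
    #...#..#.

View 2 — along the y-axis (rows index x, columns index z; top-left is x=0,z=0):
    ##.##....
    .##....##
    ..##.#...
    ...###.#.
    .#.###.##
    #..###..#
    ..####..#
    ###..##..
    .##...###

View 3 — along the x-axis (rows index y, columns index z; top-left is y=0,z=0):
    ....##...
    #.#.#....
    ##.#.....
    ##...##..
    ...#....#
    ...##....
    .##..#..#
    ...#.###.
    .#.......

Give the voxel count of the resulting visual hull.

voxel count = 49

full grid |V| = 729
after view 1 [z-axis, 33 of 81 cells solid] → remaining = 297
after view 2 [y-axis, 41 of 81 cells solid] → remaining = 147
after view 3 [x-axis, 25 of 81 cells solid] → remaining = 49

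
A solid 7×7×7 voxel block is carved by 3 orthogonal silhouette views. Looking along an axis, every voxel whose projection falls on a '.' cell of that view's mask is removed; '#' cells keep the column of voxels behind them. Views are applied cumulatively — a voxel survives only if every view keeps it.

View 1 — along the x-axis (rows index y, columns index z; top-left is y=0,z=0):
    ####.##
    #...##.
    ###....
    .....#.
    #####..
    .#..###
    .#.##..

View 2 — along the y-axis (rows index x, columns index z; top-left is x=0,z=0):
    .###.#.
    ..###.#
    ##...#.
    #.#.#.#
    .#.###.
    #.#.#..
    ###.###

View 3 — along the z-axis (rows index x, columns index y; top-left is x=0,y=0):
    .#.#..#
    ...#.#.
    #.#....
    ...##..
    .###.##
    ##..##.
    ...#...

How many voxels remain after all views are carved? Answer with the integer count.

full grid |V| = 343
[1] x-view keeps 25 columns → grid now 175
[2] y-view keeps 28 columns → grid now 102
[3] z-view keeps 19 columns → grid now 33

|visual hull| = 33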